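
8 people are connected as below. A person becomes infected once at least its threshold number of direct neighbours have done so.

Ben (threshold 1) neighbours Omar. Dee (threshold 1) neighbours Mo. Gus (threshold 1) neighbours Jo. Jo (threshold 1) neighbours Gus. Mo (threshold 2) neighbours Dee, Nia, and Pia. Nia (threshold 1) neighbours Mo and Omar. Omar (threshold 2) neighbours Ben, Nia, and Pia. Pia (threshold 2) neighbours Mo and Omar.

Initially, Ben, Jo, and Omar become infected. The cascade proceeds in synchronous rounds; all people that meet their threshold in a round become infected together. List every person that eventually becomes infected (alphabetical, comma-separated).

Round 1 — Ben, Jo, Omar become infected (initial).
Round 2 — checking thresholds:
  Gus: 1 of 1 neighbours ≥ 1, becomes infected.
  Nia: 1 of 2 neighbours ≥ 1, becomes infected.
  Pia: 1 of 2 neighbours < 2, below threshold.
Round 3 — no new infections; cascade stops.

Ben, Gus, Jo, Nia, Omar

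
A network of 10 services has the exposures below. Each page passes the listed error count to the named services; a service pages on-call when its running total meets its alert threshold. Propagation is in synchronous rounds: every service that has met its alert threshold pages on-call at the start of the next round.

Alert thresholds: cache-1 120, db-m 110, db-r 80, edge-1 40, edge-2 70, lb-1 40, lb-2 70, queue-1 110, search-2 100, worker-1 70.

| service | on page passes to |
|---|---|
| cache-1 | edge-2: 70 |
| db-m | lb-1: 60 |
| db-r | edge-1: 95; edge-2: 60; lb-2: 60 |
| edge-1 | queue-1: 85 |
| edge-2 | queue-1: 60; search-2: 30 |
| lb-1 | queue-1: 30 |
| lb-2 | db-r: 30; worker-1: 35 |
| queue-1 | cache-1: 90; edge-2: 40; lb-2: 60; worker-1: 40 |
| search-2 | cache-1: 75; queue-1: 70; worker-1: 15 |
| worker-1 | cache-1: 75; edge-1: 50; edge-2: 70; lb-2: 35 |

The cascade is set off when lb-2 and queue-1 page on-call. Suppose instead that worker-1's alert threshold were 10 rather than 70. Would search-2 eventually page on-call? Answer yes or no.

With worker-1's alert threshold at 10:
Round 1 — lb-2, queue-1 page on-call (initial).
  cache-1: +90 → 90 < 120
  db-r: +30 → 30 < 80
  edge-2: +40 → 40 < 70
  worker-1: +35+40 → 75 ≥ 10
Round 2 — worker-1 pages on-call.
  cache-1: +75 → 165 ≥ 120
  edge-1: +50 → 50 ≥ 40
  edge-2: +70 → 110 ≥ 70
Round 3 — cache-1, edge-1, edge-2 page on-call.
  search-2: +30 → 30 < 100
No further pages.

no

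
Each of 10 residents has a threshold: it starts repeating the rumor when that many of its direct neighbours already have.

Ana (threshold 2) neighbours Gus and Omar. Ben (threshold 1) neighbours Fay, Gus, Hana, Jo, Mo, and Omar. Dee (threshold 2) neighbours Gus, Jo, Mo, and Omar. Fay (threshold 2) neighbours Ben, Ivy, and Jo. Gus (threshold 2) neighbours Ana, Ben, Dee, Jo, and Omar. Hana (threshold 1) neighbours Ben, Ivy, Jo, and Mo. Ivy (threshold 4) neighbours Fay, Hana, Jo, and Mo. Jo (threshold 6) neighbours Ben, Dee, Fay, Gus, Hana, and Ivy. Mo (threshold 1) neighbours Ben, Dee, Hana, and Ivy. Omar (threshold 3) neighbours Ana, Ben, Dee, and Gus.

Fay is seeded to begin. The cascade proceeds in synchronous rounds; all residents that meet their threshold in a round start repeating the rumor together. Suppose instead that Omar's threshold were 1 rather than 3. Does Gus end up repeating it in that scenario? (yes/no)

yes

With Omar's threshold at 1:
Round 1 — Fay starts repeating the rumor (initial).
Round 2 — checking thresholds:
  Ben: 1 of 6 neighbours ≥ 1, starts repeating the rumor.
  Ivy: 1 of 4 neighbours < 4, not yet.
  Jo: 1 of 6 neighbours < 6, not yet.
Round 3 — checking thresholds:
  Gus: 1 of 5 neighbours < 2, not yet.
  Hana: 1 of 4 neighbours ≥ 1, starts repeating the rumor.
  Ivy: 1 of 4 neighbours < 4, not yet.
  Jo: 2 of 6 neighbours < 6, not yet.
  Mo: 1 of 4 neighbours ≥ 1, starts repeating the rumor.
  Omar: 1 of 4 neighbours ≥ 1, starts repeating the rumor.
Round 4 — checking thresholds:
  Ana: 1 of 2 neighbours < 2, not yet.
  Dee: 2 of 4 neighbours ≥ 2, starts repeating the rumor.
  Gus: 2 of 5 neighbours ≥ 2, starts repeating the rumor.
  Ivy: 3 of 4 neighbours < 4, not yet.
  Jo: 3 of 6 neighbours < 6, not yet.
Round 5 — checking thresholds:
  Ana: 2 of 2 neighbours ≥ 2, starts repeating the rumor.
  Ivy: 3 of 4 neighbours < 4, not yet.
  Jo: 5 of 6 neighbours < 6, not yet.
Round 6 — no new spreads; cascade stops.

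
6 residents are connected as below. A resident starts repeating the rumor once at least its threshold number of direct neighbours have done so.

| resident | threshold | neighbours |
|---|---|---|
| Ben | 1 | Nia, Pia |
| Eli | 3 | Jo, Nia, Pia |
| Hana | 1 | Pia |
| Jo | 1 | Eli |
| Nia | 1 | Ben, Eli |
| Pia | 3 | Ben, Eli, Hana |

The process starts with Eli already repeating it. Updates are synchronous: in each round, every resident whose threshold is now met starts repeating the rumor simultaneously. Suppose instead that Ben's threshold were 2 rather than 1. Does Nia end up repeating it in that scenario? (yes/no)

With Ben's threshold at 2:
Round 1 — Eli starts repeating the rumor (initial).
Round 2 — checking thresholds:
  Jo: 1 of 1 neighbours ≥ 1, starts repeating the rumor.
  Nia: 1 of 2 neighbours ≥ 1, starts repeating the rumor.
  Pia: 1 of 3 neighbours < 3, below threshold.
Round 3 — no new spreads; cascade stops.

yes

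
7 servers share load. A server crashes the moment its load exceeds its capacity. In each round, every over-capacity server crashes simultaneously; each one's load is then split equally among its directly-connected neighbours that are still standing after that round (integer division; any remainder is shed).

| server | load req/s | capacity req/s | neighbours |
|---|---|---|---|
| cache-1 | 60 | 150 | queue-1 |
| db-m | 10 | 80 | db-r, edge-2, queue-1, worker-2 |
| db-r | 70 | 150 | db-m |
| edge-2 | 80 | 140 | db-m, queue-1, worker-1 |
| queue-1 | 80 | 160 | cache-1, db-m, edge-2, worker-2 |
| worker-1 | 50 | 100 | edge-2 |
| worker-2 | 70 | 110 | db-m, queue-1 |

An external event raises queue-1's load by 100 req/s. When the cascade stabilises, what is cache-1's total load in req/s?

105

Round 1 — queue-1 at 180 > 160. queue-1 crashes.
  queue-1 sheds 180 req/s to cache-1, db-m, edge-2, worker-2: 45 each.
    cache-1: 60+45 = 105 ≤ 150
    db-m: 10+45 = 55 ≤ 80
    edge-2: 80+45 = 125 ≤ 140
    worker-2: 70+45 = 115 > 110
Round 2 — worker-2 crashes.
  worker-2 sheds 115 req/s to db-m: 115 each.
    db-m: 55+115 = 170 > 80
Round 3 — db-m crashes.
  db-m sheds 170 req/s to db-r, edge-2: 85 each.
    db-r: 70+85 = 155 > 150
    edge-2: 125+85 = 210 > 140
Round 4 — db-r, edge-2 crash.
  db-r sheds 155 req/s: no online neighbours, lost.
  edge-2 sheds 210 req/s to worker-1: 210 each.
    worker-1: 50+210 = 260 > 100
Round 5 — worker-1 crashes.
  worker-1 sheds 260 req/s: no online neighbours, lost.
No further crashes.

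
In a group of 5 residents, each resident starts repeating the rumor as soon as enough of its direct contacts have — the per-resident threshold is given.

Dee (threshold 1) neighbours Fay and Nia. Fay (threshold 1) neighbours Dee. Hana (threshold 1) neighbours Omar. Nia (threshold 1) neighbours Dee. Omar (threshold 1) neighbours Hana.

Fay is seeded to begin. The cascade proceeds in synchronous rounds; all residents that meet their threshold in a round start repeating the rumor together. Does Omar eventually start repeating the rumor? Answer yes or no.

Round 1 — Fay starts repeating the rumor (initial).
Round 2 — checking thresholds:
  Dee: 1 of 2 neighbours ≥ 1, starts repeating the rumor.
Round 3 — checking thresholds:
  Nia: 1 of 1 neighbours ≥ 1, starts repeating the rumor.
Round 4 — no new spreads; cascade stops.

no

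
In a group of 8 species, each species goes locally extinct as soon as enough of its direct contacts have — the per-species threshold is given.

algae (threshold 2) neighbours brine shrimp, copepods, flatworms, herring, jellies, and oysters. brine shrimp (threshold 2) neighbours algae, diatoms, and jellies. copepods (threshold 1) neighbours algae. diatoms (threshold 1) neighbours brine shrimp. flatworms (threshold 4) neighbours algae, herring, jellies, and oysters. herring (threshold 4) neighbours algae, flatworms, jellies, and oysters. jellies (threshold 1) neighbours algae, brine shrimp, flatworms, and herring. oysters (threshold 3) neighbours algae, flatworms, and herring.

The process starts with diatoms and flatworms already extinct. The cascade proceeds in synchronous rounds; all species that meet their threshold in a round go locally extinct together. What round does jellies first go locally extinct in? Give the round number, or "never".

2

Round 1 — diatoms, flatworms go locally extinct (initial).
Round 2 — checking thresholds:
  algae: 1 of 6 neighbours < 2, not yet.
  brine shrimp: 1 of 3 neighbours < 2, not yet.
  herring: 1 of 4 neighbours < 4, not yet.
  jellies: 1 of 4 neighbours ≥ 1, goes locally extinct.
  oysters: 1 of 3 neighbours < 3, not yet.
Round 3 — checking thresholds:
  algae: 2 of 6 neighbours ≥ 2, goes locally extinct.
  brine shrimp: 2 of 3 neighbours ≥ 2, goes locally extinct.
  herring: 2 of 4 neighbours < 4, not yet.
  oysters: 1 of 3 neighbours < 3, not yet.
Round 4 — checking thresholds:
  copepods: 1 of 1 neighbours ≥ 1, goes locally extinct.
  herring: 3 of 4 neighbours < 4, not yet.
  oysters: 2 of 3 neighbours < 3, not yet.
Round 5 — no new extinctions; cascade stops.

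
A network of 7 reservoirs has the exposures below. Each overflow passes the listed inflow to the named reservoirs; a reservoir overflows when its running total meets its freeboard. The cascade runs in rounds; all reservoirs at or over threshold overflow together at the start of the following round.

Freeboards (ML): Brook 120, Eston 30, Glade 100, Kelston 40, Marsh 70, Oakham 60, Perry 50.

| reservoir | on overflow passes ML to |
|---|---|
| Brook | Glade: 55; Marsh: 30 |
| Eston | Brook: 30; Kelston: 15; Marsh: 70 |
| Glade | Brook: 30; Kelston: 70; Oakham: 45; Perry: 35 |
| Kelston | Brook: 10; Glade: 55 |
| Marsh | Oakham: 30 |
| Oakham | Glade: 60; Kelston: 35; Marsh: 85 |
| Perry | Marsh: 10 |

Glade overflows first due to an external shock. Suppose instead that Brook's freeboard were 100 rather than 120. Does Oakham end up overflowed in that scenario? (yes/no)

no

With Brook's freeboard at 100:
Round 1 — Glade overflows (initial).
  Brook: +30 → 30 < 100
  Kelston: +70 → 70 ≥ 40
  Oakham: +45 → 45 < 60
  Perry: +35 → 35 < 50
Round 2 — Kelston overflows.
  Brook: +10 → 40 < 100
No further overflows.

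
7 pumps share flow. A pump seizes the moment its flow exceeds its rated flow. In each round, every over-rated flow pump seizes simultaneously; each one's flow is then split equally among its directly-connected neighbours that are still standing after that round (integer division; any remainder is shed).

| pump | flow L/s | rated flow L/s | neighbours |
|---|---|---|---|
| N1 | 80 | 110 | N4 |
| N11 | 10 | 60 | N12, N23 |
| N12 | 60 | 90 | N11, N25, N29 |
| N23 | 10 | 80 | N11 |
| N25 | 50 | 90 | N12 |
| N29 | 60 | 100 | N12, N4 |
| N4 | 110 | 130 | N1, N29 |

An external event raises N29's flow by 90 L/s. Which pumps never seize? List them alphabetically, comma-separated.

Round 1 — N29 at 150 > 100. N29 seizes.
  N29 sheds 150 L/s to N12, N4: 75 each.
    N12: 60+75 = 135 > 90
    N4: 110+75 = 185 > 130
Round 2 — N12, N4 seize.
  N12 sheds 135 L/s to N11, N25: 67 each (1 lost).
    N11: 10+67 = 77 > 60
    N25: 50+67 = 117 > 90
  N4 sheds 185 L/s to N1: 185 each.
    N1: 80+185 = 265 > 110
Round 3 — N1, N11, N25 seize.
  N1 sheds 265 L/s: no online neighbours, lost.
  N11 sheds 77 L/s to N23: 77 each.
    N23: 10+77 = 87 > 80
  N25 sheds 117 L/s: no online neighbours, lost.
Round 4 — N23 seizes.
  N23 sheds 87 L/s: no online neighbours, lost.
No further seizures.

none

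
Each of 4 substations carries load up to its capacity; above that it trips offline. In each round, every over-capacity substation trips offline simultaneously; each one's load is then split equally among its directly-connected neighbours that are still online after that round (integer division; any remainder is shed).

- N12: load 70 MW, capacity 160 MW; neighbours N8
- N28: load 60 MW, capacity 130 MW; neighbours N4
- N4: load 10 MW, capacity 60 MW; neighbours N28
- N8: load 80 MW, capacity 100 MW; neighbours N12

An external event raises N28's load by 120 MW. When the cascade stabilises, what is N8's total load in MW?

80

Round 1 — N28 at 180 > 130. N28 trips offline.
  N28 sheds 180 MW to N4: 180 each.
    N4: 10+180 = 190 > 60
Round 2 — N4 trips offline.
  N4 sheds 190 MW: no online neighbours, lost.
No further trips.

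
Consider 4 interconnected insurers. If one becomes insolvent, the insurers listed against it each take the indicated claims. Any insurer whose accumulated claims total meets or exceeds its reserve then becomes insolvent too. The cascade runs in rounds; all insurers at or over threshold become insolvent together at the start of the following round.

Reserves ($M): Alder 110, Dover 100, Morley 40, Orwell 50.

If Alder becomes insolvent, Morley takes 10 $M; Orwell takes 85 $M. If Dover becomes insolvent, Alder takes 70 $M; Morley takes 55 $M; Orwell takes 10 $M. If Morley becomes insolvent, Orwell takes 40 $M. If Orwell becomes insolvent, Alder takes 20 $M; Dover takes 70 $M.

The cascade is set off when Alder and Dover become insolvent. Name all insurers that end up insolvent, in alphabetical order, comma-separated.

Alder, Dover, Morley, Orwell

Round 1 — Alder, Dover become insolvent (initial).
  Morley: +10+55 → 65 ≥ 40
  Orwell: +85+10 → 95 ≥ 50
Round 2 — Morley, Orwell become insolvent.
No further insolvencies.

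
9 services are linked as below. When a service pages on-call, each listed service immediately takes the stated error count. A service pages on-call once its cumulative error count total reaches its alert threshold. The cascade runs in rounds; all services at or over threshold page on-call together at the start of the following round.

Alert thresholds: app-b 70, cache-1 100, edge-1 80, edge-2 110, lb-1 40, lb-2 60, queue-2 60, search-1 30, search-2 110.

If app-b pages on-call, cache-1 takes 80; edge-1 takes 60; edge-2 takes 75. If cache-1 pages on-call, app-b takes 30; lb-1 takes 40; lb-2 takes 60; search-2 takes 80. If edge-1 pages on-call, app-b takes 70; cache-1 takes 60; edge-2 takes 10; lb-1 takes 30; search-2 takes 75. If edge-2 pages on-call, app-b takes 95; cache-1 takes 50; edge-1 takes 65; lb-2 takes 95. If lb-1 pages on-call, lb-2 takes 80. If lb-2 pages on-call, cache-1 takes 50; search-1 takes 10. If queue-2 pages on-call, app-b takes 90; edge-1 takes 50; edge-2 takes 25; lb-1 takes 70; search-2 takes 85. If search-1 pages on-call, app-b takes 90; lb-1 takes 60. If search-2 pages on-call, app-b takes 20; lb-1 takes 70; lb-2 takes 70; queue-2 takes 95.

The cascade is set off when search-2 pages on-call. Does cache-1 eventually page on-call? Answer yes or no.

Round 1 — search-2 pages on-call (initial).
  app-b: +20 → 20 < 70
  lb-1: +70 → 70 ≥ 40
  lb-2: +70 → 70 ≥ 60
  queue-2: +95 → 95 ≥ 60
Round 2 — lb-1, lb-2, queue-2 page on-call.
  app-b: +90 → 110 ≥ 70
  cache-1: +50 → 50 < 100
  edge-1: +50 → 50 < 80
  edge-2: +25 → 25 < 110
  search-1: +10 → 10 < 30
Round 3 — app-b pages on-call.
  cache-1: +80 → 130 ≥ 100
  edge-1: +60 → 110 ≥ 80
  edge-2: +75 → 100 < 110
Round 4 — cache-1, edge-1 page on-call.
  edge-2: +10 → 110 ≥ 110
Round 5 — edge-2 pages on-call.
No further pages.

yes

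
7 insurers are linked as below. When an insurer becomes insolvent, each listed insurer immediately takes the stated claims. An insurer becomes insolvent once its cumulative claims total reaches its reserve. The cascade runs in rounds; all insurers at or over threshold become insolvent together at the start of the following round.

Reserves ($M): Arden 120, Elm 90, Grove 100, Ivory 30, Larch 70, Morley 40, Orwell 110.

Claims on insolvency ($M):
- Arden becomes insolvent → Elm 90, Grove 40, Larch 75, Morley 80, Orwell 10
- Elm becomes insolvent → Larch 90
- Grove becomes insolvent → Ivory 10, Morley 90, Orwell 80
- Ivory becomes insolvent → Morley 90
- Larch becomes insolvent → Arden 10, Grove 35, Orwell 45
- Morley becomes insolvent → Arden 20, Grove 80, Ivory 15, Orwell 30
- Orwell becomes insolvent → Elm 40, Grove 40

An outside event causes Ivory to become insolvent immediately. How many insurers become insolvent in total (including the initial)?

2

Round 1 — Ivory becomes insolvent (initial).
  Morley: +90 → 90 ≥ 40
Round 2 — Morley becomes insolvent.
  Arden: +20 → 20 < 120
  Grove: +80 → 80 < 100
  Orwell: +30 → 30 < 110
No further insolvencies.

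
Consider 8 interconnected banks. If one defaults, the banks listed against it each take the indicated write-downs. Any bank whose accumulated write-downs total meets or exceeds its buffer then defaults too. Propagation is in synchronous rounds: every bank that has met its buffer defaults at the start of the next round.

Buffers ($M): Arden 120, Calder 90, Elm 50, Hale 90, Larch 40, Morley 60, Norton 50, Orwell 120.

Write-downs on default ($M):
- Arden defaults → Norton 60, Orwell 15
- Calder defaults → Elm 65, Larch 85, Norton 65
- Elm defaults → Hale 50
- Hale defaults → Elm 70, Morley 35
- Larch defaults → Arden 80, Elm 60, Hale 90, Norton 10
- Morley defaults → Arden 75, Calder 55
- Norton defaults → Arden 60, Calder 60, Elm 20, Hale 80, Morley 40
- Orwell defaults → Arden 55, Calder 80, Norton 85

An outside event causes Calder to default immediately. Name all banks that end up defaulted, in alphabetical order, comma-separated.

Arden, Calder, Elm, Hale, Larch, Morley, Norton

Round 1 — Calder defaults (initial).
  Elm: +65 → 65 ≥ 50
  Larch: +85 → 85 ≥ 40
  Norton: +65 → 65 ≥ 50
Round 2 — Elm, Larch, Norton default.
  Arden: +80+60 → 140 ≥ 120
  Hale: +50+90+80 → 220 ≥ 90
  Morley: +40 → 40 < 60
Round 3 — Arden, Hale default.
  Morley: +35 → 75 ≥ 60
  Orwell: +15 → 15 < 120
Round 4 — Morley defaults.
No further defaults.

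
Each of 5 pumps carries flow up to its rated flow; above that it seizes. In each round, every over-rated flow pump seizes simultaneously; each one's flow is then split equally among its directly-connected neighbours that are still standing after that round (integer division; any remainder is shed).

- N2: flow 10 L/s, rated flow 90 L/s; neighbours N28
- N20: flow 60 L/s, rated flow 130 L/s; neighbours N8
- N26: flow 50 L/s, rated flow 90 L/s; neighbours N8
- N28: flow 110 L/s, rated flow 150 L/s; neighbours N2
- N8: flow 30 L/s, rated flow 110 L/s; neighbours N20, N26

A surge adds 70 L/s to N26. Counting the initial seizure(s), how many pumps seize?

Round 1 — N26 at 120 > 90. N26 seizes.
  N26 sheds 120 L/s to N8: 120 each.
    N8: 30+120 = 150 > 110
Round 2 — N8 seizes.
  N8 sheds 150 L/s to N20: 150 each.
    N20: 60+150 = 210 > 130
Round 3 — N20 seizes.
  N20 sheds 210 L/s: no online neighbours, lost.
No further seizures.

3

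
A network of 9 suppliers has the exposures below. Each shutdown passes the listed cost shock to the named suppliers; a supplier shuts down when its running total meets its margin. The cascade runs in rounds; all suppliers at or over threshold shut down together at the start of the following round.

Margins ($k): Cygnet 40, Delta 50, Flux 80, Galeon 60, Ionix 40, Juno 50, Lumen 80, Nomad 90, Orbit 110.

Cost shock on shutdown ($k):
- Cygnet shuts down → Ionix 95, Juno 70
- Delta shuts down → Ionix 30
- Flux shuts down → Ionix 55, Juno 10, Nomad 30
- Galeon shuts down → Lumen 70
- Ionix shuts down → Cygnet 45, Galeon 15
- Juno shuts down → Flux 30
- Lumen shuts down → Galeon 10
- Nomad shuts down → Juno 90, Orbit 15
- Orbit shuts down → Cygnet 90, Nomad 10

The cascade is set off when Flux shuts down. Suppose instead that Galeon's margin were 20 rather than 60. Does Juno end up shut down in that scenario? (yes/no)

With Galeon's margin at 20:
Round 1 — Flux shuts down (initial).
  Ionix: +55 → 55 ≥ 40
  Juno: +10 → 10 < 50
  Nomad: +30 → 30 < 90
Round 2 — Ionix shuts down.
  Cygnet: +45 → 45 ≥ 40
  Galeon: +15 → 15 < 20
Round 3 — Cygnet shuts down.
  Juno: +70 → 80 ≥ 50
Round 4 — Juno shuts down.
No further shutdowns.

yes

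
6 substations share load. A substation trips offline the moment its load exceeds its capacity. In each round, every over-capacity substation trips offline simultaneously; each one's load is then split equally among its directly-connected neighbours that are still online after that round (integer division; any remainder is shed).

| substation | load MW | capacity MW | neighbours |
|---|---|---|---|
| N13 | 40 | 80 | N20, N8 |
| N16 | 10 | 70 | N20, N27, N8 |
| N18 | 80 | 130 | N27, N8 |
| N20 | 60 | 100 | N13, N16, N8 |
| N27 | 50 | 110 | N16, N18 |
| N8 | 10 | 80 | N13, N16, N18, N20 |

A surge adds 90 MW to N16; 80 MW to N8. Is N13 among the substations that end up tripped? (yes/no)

yes

Round 1 — N16 at 100 > 70; N8 at 90 > 80. N16, N8 trip offline.
  N16 sheds 100 MW to N20, N27: 50 each.
    N20: 60+50 = 110 > 100
    N27: 50+50 = 100 ≤ 110
  N8 sheds 90 MW to N13, N18, N20: 30 each.
    N13: 40+30 = 70 ≤ 80
    N18: 80+30 = 110 ≤ 130
    N20: 110+30 = 140 > 100
Round 2 — N20 trips offline.
  N20 sheds 140 MW to N13: 140 each.
    N13: 70+140 = 210 > 80
Round 3 — N13 trips offline.
  N13 sheds 210 MW: no online neighbours, lost.
No further trips.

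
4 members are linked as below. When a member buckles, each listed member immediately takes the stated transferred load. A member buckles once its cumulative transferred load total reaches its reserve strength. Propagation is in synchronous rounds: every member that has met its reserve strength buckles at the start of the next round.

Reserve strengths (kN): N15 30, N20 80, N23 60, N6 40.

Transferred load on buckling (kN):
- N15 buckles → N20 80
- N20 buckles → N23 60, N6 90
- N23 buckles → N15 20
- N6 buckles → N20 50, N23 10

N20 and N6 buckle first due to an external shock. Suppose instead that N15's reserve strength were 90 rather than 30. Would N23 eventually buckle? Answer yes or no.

yes

With N15's reserve strength at 90:
Round 1 — N20, N6 buckle (initial).
  N23: +60+10 → 70 ≥ 60
Round 2 — N23 buckles.
  N15: +20 → 20 < 90
No further bucklings.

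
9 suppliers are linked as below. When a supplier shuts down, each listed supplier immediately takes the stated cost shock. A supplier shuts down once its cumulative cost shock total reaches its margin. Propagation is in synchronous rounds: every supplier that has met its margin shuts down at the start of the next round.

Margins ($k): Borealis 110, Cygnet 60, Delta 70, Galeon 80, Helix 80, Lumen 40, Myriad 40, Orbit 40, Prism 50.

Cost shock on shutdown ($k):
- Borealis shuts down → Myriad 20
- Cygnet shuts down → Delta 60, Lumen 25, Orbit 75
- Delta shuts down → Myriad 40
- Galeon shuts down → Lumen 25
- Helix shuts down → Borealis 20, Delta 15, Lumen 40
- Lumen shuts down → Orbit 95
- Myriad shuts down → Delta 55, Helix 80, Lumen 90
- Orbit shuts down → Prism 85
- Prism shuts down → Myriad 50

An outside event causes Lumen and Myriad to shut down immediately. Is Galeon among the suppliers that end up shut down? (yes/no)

Round 1 — Lumen, Myriad shut down (initial).
  Delta: +55 → 55 < 70
  Helix: +80 → 80 ≥ 80
  Orbit: +95 → 95 ≥ 40
Round 2 — Helix, Orbit shut down.
  Borealis: +20 → 20 < 110
  Delta: +15 → 70 ≥ 70
  Prism: +85 → 85 ≥ 50
Round 3 — Delta, Prism shut down.
No further shutdowns.

no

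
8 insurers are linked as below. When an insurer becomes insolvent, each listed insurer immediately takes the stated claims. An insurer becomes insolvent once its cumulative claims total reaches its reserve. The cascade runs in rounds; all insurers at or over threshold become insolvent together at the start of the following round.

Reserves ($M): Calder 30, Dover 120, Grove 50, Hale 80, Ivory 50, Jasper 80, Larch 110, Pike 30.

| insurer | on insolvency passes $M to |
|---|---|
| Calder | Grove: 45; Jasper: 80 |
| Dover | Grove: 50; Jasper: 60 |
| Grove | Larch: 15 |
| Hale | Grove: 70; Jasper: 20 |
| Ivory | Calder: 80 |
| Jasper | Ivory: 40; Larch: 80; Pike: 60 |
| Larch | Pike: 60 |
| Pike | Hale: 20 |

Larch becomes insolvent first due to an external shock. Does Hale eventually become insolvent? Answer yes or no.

Round 1 — Larch becomes insolvent (initial).
  Pike: +60 → 60 ≥ 30
Round 2 — Pike becomes insolvent.
  Hale: +20 → 20 < 80
No further insolvencies.

no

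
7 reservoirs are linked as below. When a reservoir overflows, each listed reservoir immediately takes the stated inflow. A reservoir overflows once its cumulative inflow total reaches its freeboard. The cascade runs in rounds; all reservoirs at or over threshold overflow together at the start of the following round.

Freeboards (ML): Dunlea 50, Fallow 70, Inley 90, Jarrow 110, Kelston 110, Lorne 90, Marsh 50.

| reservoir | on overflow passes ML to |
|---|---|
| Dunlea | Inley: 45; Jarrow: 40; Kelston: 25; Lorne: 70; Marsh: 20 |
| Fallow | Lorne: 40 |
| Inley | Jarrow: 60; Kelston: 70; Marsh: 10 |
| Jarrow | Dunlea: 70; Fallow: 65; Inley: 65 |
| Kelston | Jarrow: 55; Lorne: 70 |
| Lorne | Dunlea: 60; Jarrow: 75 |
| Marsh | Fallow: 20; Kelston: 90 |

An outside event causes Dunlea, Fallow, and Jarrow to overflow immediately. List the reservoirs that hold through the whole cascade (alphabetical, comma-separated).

Round 1 — Dunlea, Fallow, Jarrow overflow (initial).
  Inley: +45+65 → 110 ≥ 90
  Kelston: +25 → 25 < 110
  Lorne: +70+40 → 110 ≥ 90
  Marsh: +20 → 20 < 50
Round 2 — Inley, Lorne overflow.
  Kelston: +70 → 95 < 110
  Marsh: +10 → 30 < 50
No further overflows.

Kelston, Marsh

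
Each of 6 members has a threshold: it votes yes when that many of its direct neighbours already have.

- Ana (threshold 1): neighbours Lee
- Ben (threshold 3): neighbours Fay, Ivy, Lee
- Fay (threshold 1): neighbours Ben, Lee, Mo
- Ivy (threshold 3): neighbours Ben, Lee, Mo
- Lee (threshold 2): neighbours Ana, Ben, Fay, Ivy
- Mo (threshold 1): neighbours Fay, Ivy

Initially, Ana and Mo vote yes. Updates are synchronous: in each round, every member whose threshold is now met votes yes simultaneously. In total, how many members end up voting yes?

Round 1 — Ana, Mo vote yes (initial).
Round 2 — checking thresholds:
  Fay: 1 of 3 neighbours ≥ 1, votes yes.
  Ivy: 1 of 3 neighbours < 3, below threshold.
  Lee: 1 of 4 neighbours < 2, below threshold.
Round 3 — checking thresholds:
  Ben: 1 of 3 neighbours < 3, below threshold.
  Ivy: 1 of 3 neighbours < 3, below threshold.
  Lee: 2 of 4 neighbours ≥ 2, votes yes.
Round 4 — no new yes votes; cascade stops.

4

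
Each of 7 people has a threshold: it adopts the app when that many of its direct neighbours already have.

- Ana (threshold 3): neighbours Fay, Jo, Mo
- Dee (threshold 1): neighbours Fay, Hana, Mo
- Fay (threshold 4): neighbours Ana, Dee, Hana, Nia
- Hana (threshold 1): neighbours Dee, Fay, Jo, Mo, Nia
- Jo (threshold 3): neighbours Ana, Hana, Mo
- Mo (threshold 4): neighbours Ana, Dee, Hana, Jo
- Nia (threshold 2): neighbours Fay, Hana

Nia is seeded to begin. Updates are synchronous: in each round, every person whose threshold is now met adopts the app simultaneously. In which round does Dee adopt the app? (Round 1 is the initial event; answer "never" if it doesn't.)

3

Round 1 — Nia adopts the app (initial).
Round 2 — checking thresholds:
  Fay: 1 of 4 neighbours < 4, below threshold.
  Hana: 1 of 5 neighbours ≥ 1, adopts the app.
Round 3 — checking thresholds:
  Dee: 1 of 3 neighbours ≥ 1, adopts the app.
  Fay: 2 of 4 neighbours < 4, below threshold.
  Jo: 1 of 3 neighbours < 3, below threshold.
  Mo: 1 of 4 neighbours < 4, below threshold.
Round 4 — no new adoptions; cascade stops.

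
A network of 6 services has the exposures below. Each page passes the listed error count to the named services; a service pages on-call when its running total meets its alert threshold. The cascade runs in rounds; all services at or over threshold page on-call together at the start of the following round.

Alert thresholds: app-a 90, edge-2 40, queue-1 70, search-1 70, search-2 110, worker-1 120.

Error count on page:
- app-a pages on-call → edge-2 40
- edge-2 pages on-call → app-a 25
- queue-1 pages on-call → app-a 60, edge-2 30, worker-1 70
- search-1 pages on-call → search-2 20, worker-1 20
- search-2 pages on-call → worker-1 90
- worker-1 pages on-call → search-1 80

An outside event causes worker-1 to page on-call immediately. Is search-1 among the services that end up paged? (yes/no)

Round 1 — worker-1 pages on-call (initial).
  search-1: +80 → 80 ≥ 70
Round 2 — search-1 pages on-call.
  search-2: +20 → 20 < 110
No further pages.

yes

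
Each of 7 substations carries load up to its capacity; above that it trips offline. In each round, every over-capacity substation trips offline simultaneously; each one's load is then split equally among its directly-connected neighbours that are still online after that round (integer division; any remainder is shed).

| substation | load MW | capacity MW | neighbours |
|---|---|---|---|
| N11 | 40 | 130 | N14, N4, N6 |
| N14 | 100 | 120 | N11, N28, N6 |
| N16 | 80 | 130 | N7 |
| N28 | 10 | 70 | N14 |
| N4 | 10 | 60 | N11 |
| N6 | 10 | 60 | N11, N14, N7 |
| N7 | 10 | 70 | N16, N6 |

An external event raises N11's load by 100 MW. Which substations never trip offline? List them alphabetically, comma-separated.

N4

Round 1 — N11 at 140 > 130. N11 trips offline.
  N11 sheds 140 MW to N14, N4, N6: 46 each (2 lost).
    N14: 100+46 = 146 > 120
    N4: 10+46 = 56 ≤ 60
    N6: 10+46 = 56 ≤ 60
Round 2 — N14 trips offline.
  N14 sheds 146 MW to N28, N6: 73 each.
    N28: 10+73 = 83 > 70
    N6: 56+73 = 129 > 60
Round 3 — N28, N6 trip offline.
  N28 sheds 83 MW: no online neighbours, lost.
  N6 sheds 129 MW to N7: 129 each.
    N7: 10+129 = 139 > 70
Round 4 — N7 trips offline.
  N7 sheds 139 MW to N16: 139 each.
    N16: 80+139 = 219 > 130
Round 5 — N16 trips offline.
  N16 sheds 219 MW: no online neighbours, lost.
No further trips.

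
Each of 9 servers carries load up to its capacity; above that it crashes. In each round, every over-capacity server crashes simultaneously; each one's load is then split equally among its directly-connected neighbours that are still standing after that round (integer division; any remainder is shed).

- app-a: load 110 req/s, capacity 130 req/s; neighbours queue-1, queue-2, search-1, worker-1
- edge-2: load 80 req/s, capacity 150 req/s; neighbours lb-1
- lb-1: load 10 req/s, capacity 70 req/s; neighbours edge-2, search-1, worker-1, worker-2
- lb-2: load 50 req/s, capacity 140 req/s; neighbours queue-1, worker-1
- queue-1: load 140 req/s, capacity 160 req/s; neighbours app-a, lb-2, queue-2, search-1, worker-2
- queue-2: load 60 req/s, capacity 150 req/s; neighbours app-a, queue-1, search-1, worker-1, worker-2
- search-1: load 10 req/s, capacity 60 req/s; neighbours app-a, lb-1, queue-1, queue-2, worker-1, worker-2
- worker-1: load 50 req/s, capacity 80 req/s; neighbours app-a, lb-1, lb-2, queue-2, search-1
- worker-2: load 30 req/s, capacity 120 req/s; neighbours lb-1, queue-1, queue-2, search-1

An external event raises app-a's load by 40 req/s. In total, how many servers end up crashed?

Round 1 — app-a at 150 > 130. app-a crashes.
  app-a sheds 150 req/s to queue-1, queue-2, search-1, worker-1: 37 each (2 lost).
    queue-1: 140+37 = 177 > 160
    queue-2: 60+37 = 97 ≤ 150
    search-1: 10+37 = 47 ≤ 60
    worker-1: 50+37 = 87 > 80
Round 2 — queue-1, worker-1 crash.
  queue-1 sheds 177 req/s to lb-2, queue-2, search-1, worker-2: 44 each (1 lost).
    lb-2: 50+44 = 94 ≤ 140
    queue-2: 97+44 = 141 ≤ 150
    search-1: 47+44 = 91 > 60
    worker-2: 30+44 = 74 ≤ 120
  worker-1 sheds 87 req/s to lb-1, lb-2, queue-2, search-1: 21 each (3 lost).
    lb-1: 10+21 = 31 ≤ 70
    lb-2: 94+21 = 115 ≤ 140
    queue-2: 141+21 = 162 > 150
    search-1: 91+21 = 112 > 60
Round 3 — queue-2, search-1 crash.
  queue-2 sheds 162 req/s to worker-2: 162 each.
    worker-2: 74+162 = 236 > 120
  search-1 sheds 112 req/s to lb-1, worker-2: 56 each.
    lb-1: 31+56 = 87 > 70
    worker-2: 236+56 = 292 > 120
Round 4 — lb-1, worker-2 crash.
  lb-1 sheds 87 req/s to edge-2: 87 each.
    edge-2: 80+87 = 167 > 150
  worker-2 sheds 292 req/s: no online neighbours, lost.
Round 5 — edge-2 crashes.
  edge-2 sheds 167 req/s: no online neighbours, lost.
No further crashes.

8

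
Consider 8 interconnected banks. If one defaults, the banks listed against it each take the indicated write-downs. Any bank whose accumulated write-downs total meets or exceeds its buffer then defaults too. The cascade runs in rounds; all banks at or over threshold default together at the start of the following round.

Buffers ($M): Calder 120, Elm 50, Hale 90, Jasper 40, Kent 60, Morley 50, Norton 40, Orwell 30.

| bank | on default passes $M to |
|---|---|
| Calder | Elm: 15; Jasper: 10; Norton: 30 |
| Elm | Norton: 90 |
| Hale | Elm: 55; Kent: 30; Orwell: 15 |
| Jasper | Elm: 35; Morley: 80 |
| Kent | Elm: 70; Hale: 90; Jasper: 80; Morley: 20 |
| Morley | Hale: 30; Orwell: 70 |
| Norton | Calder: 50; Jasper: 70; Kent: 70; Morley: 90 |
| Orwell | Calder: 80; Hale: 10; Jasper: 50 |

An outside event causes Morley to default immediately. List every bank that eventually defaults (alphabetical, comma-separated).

Jasper, Morley, Orwell

Round 1 — Morley defaults (initial).
  Hale: +30 → 30 < 90
  Orwell: +70 → 70 ≥ 30
Round 2 — Orwell defaults.
  Calder: +80 → 80 < 120
  Hale: +10 → 40 < 90
  Jasper: +50 → 50 ≥ 40
Round 3 — Jasper defaults.
  Elm: +35 → 35 < 50
No further defaults.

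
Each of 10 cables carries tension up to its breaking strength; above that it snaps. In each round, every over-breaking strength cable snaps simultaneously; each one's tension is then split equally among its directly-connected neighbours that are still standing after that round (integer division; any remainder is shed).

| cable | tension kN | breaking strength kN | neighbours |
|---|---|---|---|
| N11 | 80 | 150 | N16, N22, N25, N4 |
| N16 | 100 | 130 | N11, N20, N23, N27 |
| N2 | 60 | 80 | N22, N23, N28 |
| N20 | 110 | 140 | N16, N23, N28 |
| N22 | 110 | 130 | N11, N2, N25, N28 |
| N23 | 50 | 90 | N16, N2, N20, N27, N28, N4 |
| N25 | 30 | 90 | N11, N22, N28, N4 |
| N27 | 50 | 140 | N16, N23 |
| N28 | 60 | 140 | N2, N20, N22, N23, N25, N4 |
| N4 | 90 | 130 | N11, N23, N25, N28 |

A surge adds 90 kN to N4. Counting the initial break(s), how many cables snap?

Round 1 — N4 at 180 > 130. N4 snaps.
  N4 sheds 180 kN to N11, N23, N25, N28: 45 each.
    N11: 80+45 = 125 ≤ 150
    N23: 50+45 = 95 > 90
    N25: 30+45 = 75 ≤ 90
    N28: 60+45 = 105 ≤ 140
Round 2 — N23 snaps.
  N23 sheds 95 kN to N16, N2, N20, N27, N28: 19 each.
    N16: 100+19 = 119 ≤ 130
    N2: 60+19 = 79 ≤ 80
    N20: 110+19 = 129 ≤ 140
    N27: 50+19 = 69 ≤ 140
    N28: 105+19 = 124 ≤ 140
No further breaks.

2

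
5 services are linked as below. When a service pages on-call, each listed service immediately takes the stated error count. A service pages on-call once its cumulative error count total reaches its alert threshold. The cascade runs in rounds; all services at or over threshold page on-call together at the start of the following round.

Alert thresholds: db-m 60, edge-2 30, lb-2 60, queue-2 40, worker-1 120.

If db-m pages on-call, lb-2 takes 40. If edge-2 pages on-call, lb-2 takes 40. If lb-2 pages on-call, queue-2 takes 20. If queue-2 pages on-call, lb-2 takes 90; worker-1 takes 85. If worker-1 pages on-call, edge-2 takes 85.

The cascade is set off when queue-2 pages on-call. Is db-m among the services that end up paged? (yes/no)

no

Round 1 — queue-2 pages on-call (initial).
  lb-2: +90 → 90 ≥ 60
  worker-1: +85 → 85 < 120
Round 2 — lb-2 pages on-call.
No further pages.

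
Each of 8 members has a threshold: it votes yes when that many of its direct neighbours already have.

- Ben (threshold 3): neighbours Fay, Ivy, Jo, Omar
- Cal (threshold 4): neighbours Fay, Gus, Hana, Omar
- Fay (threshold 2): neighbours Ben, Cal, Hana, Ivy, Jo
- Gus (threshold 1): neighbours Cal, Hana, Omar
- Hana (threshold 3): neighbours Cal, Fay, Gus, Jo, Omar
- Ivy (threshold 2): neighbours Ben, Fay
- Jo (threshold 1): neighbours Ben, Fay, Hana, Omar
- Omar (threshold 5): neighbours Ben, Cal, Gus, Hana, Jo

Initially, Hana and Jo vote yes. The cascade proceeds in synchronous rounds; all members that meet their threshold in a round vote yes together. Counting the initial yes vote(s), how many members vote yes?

Round 1 — Hana, Jo vote yes (initial).
Round 2 — checking thresholds:
  Ben: 1 of 4 neighbours < 3, below threshold.
  Cal: 1 of 4 neighbours < 4, below threshold.
  Fay: 2 of 5 neighbours ≥ 2, votes yes.
  Gus: 1 of 3 neighbours ≥ 1, votes yes.
  Omar: 2 of 5 neighbours < 5, below threshold.
Round 3 — no new yes votes; cascade stops.

4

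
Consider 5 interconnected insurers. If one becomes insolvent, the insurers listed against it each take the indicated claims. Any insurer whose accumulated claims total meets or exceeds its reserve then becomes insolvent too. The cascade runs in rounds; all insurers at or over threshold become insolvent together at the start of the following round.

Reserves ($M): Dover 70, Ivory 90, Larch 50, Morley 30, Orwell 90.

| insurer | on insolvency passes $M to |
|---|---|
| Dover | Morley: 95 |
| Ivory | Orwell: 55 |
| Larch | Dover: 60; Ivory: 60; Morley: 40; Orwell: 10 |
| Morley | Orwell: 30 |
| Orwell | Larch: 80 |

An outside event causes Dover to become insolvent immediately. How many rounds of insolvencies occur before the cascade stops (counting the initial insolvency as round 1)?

2

Round 1 — Dover becomes insolvent (initial).
  Morley: +95 → 95 ≥ 30
Round 2 — Morley becomes insolvent.
  Orwell: +30 → 30 < 90
No further insolvencies.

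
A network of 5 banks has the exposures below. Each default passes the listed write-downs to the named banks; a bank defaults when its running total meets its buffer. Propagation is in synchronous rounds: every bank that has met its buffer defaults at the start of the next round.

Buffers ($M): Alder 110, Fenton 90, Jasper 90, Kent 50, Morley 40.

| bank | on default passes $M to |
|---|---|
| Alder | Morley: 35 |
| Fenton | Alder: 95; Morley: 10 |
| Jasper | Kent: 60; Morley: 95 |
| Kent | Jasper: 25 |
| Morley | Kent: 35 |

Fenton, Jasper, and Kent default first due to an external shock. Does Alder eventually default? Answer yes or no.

Round 1 — Fenton, Jasper, Kent default (initial).
  Alder: +95 → 95 < 110
  Morley: +10+95 → 105 ≥ 40
Round 2 — Morley defaults.
No further defaults.

no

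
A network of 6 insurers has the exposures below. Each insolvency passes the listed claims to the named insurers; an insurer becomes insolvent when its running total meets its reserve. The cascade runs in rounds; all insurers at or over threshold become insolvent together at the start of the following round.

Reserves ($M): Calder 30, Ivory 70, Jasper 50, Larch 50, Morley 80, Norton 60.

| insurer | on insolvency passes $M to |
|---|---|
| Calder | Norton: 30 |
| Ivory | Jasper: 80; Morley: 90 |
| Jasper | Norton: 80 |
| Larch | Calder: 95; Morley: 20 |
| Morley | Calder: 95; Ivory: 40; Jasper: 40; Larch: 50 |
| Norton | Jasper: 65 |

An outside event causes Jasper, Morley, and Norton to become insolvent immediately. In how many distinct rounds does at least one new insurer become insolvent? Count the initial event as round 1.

2

Round 1 — Jasper, Morley, Norton become insolvent (initial).
  Calder: +95 → 95 ≥ 30
  Ivory: +40 → 40 < 70
  Larch: +50 → 50 ≥ 50
Round 2 — Calder, Larch become insolvent.
No further insolvencies.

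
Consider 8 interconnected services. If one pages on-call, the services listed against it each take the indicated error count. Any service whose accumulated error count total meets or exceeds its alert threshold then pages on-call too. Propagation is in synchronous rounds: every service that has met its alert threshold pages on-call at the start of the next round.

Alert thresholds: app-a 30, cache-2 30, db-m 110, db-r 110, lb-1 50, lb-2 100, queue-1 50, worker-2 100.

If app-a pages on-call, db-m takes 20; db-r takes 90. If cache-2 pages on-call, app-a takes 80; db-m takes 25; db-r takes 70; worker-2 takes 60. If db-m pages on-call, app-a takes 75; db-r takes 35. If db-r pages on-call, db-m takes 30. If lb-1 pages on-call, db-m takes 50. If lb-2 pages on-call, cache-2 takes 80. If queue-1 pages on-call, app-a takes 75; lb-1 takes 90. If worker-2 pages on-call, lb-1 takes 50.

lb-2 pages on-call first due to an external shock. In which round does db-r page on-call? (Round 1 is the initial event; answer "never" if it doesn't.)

Round 1 — lb-2 pages on-call (initial).
  cache-2: +80 → 80 ≥ 30
Round 2 — cache-2 pages on-call.
  app-a: +80 → 80 ≥ 30
  db-m: +25 → 25 < 110
  db-r: +70 → 70 < 110
  worker-2: +60 → 60 < 100
Round 3 — app-a pages on-call.
  db-m: +20 → 45 < 110
  db-r: +90 → 160 ≥ 110
Round 4 — db-r pages on-call.
  db-m: +30 → 75 < 110
No further pages.

4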